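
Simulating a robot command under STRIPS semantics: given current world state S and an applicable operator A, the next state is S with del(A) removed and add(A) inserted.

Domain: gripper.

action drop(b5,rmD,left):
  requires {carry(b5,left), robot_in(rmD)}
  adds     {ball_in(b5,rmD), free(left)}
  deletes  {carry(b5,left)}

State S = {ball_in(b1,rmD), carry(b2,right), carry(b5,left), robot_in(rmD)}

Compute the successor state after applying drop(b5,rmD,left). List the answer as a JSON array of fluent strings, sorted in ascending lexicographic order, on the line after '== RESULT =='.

Progress:
  pre ⊆ S: {carry(b5,left), robot_in(rmD)} ⊆ S  — applicable
  S \ del = {ball_in(b1,rmD), carry(b2,right), robot_in(rmD)}
  ∪ add   = {ball_in(b1,rmD), ball_in(b5,rmD), carry(b2,right), free(left), robot_in(rmD)}

== RESULT ==
["ball_in(b1,rmD)", "ball_in(b5,rmD)", "carry(b2,right)", "free(left)", "robot_in(rmD)"]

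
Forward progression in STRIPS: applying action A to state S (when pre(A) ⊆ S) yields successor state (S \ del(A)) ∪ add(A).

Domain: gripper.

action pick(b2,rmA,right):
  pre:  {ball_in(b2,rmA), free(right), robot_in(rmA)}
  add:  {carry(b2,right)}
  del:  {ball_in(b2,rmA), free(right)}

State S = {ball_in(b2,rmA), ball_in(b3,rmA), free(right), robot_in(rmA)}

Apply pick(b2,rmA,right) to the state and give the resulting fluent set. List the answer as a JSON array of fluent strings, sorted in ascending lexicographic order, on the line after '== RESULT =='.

Progress:
  pre ⊆ S: {ball_in(b2,rmA), free(right), robot_in(rmA)} ⊆ S  — applicable
  S \ del = {ball_in(b3,rmA), robot_in(rmA)}
  ∪ add   = {ball_in(b3,rmA), carry(b2,right), robot_in(rmA)}

== RESULT ==
["ball_in(b3,rmA)", "carry(b2,right)", "robot_in(rmA)"]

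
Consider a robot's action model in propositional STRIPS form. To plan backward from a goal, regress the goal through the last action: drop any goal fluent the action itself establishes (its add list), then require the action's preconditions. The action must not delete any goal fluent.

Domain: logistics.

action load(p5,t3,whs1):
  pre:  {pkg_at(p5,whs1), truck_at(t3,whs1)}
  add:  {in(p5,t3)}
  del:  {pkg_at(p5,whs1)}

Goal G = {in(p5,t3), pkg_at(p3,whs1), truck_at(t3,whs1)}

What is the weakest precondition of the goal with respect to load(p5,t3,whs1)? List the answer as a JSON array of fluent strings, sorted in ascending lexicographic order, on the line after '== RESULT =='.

Regress:
  G ∩ del = {}  (empty — regression defined)
  G \ add = {in(p5,t3), pkg_at(p3,whs1), truck_at(t3,whs1)} \ {in(p5,t3)} = {pkg_at(p3,whs1), truck_at(t3,whs1)}
  ∪ pre   = {pkg_at(p3,whs1), truck_at(t3,whs1)} ∪ {pkg_at(p5,whs1), truck_at(t3,whs1)}
          = {pkg_at(p3,whs1), pkg_at(p5,whs1), truck_at(t3,whs1)}

== RESULT ==
["pkg_at(p3,whs1)", "pkg_at(p5,whs1)", "truck_at(t3,whs1)"]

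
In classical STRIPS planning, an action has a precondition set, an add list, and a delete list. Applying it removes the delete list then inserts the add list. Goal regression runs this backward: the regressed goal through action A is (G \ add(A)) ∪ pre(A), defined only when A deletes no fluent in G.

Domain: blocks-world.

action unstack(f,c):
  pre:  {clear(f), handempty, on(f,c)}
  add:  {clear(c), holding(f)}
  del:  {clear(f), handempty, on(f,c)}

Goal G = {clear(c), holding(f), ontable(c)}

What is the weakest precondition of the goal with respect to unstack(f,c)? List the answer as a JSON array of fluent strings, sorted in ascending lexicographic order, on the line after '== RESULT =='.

Regress:
  G ∩ del = {}  (empty — regression defined)
  G \ add = {clear(c), holding(f), ontable(c)} \ {clear(c), holding(f)} = {ontable(c)}
  ∪ pre   = {ontable(c)} ∪ {clear(f), handempty, on(f,c)}
          = {clear(f), handempty, on(f,c), ontable(c)}

== RESULT ==
["clear(f)", "handempty", "on(f,c)", "ontable(c)"]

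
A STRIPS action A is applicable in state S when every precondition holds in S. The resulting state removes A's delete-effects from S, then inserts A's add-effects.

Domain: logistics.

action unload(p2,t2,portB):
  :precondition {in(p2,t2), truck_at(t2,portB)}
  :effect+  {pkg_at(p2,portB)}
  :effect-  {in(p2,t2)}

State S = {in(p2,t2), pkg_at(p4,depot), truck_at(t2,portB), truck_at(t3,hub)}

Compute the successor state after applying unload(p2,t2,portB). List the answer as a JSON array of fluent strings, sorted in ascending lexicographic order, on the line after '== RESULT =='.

Compute (S \ del) ∪ add:
  pre ⊆ S: {in(p2,t2), truck_at(t2,portB)} ⊆ S  — applicable
  S \ del = {pkg_at(p4,depot), truck_at(t2,portB), truck_at(t3,hub)}
  ∪ add   = {pkg_at(p2,portB), pkg_at(p4,depot), truck_at(t2,portB), truck_at(t3,hub)}

== RESULT ==
["pkg_at(p2,portB)", "pkg_at(p4,depot)", "truck_at(t2,portB)", "truck_at(t3,hub)"]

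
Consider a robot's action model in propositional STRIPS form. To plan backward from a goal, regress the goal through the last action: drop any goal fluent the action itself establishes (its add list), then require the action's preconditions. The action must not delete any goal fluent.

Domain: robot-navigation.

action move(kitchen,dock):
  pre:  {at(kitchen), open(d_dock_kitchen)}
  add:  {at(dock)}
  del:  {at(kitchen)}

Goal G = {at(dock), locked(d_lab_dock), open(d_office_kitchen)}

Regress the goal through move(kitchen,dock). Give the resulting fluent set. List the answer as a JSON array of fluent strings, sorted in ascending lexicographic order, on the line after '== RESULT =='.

Regress:
  G ∩ del = {}  (empty — regression defined)
  G \ add = {at(dock), locked(d_lab_dock), open(d_office_kitchen)} \ {at(dock)} = {locked(d_lab_dock), open(d_office_kitchen)}
  ∪ pre   = {locked(d_lab_dock), open(d_office_kitchen)} ∪ {at(kitchen), open(d_dock_kitchen)}
          = {at(kitchen), locked(d_lab_dock), open(d_dock_kitchen), open(d_office_kitchen)}

== RESULT ==
["at(kitchen)", "locked(d_lab_dock)", "open(d_dock_kitchen)", "open(d_office_kitchen)"]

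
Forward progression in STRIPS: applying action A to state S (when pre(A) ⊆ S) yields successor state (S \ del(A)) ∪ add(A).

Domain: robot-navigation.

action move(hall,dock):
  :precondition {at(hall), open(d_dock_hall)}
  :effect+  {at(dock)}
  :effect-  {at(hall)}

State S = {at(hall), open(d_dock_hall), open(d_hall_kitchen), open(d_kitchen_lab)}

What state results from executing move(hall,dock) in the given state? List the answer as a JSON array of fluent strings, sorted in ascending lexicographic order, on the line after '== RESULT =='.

Compute (S \ del) ∪ add:
  pre ⊆ S: {at(hall), open(d_dock_hall)} ⊆ S  — applicable
  S \ del = {open(d_dock_hall), open(d_hall_kitchen), open(d_kitchen_lab)}
  ∪ add   = {at(dock), open(d_dock_hall), open(d_hall_kitchen), open(d_kitchen_lab)}

== RESULT ==
["at(dock)", "open(d_dock_hall)", "open(d_hall_kitchen)", "open(d_kitchen_lab)"]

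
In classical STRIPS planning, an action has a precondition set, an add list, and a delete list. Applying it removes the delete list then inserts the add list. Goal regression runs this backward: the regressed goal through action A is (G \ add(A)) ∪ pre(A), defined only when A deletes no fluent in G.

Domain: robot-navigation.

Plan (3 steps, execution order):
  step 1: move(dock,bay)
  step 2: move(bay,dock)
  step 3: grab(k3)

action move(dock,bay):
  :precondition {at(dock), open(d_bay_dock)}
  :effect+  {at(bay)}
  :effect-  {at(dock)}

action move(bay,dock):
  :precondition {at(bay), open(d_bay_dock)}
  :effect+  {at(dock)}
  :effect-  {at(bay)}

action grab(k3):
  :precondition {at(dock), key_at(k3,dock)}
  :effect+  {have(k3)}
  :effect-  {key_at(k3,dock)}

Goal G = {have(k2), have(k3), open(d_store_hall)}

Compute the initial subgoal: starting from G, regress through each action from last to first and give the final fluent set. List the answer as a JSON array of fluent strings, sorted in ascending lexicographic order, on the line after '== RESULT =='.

Regress step by step:
  through step 3 (grab(k3)): drop {have(k3)}, keep {have(k2), open(d_store_hall)}, require {at(dock), key_at(k3,dock)}
    → {at(dock), have(k2), key_at(k3,dock), open(d_store_hall)}
  through step 2 (move(bay,dock)): drop {at(dock)}, keep {have(k2), key_at(k3,dock), open(d_store_hall)}, require {at(bay), open(d_bay_dock)}
    → {at(bay), have(k2), key_at(k3,dock), open(d_bay_dock), open(d_store_hall)}
  through step 1 (move(dock,bay)): drop {at(bay)}, keep {have(k2), key_at(k3,dock), open(d_bay_dock), open(d_store_hall)}, require {at(dock), open(d_bay_dock)}
    → {at(dock), have(k2), key_at(k3,dock), open(d_bay_dock), open(d_store_hall)}

== RESULT ==
["at(dock)", "have(k2)", "key_at(k3,dock)", "open(d_bay_dock)", "open(d_store_hall)"]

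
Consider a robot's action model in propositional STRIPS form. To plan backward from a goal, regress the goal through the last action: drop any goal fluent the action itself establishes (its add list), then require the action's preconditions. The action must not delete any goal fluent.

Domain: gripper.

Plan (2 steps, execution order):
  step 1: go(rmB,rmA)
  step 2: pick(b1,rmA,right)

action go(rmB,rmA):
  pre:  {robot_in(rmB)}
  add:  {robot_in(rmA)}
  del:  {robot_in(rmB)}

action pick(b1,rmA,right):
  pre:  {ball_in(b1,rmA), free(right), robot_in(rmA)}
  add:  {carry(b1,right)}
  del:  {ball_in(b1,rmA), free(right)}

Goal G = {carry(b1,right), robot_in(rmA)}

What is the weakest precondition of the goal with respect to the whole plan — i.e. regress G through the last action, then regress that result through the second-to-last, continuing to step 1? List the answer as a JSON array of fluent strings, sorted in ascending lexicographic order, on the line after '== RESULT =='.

Work backward from the goal:
  through step 2 (pick(b1,rmA,right)): drop {carry(b1,right)}, keep {robot_in(rmA)}, require {ball_in(b1,rmA), free(right), robot_in(rmA)}
    → {ball_in(b1,rmA), free(right), robot_in(rmA)}
  through step 1 (go(rmB,rmA)): drop {robot_in(rmA)}, keep {ball_in(b1,rmA), free(right)}, require {robot_in(rmB)}
    → {ball_in(b1,rmA), free(right), robot_in(rmB)}

== RESULT ==
["ball_in(b1,rmA)", "free(right)", "robot_in(rmB)"]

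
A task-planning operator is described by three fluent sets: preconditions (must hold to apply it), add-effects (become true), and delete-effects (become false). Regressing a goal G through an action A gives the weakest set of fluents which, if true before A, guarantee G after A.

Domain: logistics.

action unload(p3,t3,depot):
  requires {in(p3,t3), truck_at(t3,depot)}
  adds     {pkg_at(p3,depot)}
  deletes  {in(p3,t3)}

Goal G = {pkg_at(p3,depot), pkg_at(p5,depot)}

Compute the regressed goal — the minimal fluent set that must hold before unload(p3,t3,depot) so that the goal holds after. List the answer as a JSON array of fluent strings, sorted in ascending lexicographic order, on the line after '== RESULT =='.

Regress:
  G ∩ del = {}  (empty — regression defined)
  G \ add = {pkg_at(p3,depot), pkg_at(p5,depot)} \ {pkg_at(p3,depot)} = {pkg_at(p5,depot)}
  ∪ pre   = {pkg_at(p5,depot)} ∪ {in(p3,t3), truck_at(t3,depot)}
          = {in(p3,t3), pkg_at(p5,depot), truck_at(t3,depot)}

== RESULT ==
["in(p3,t3)", "pkg_at(p5,depot)", "truck_at(t3,depot)"]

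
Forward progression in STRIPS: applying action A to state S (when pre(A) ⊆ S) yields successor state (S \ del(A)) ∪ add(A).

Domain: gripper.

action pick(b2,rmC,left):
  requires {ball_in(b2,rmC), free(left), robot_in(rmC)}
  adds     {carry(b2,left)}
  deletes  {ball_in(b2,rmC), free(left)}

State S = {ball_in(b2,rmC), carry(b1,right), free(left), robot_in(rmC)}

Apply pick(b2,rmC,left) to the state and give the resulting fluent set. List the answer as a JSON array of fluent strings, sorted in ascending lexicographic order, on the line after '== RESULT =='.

Progress:
  pre ⊆ S: {ball_in(b2,rmC), free(left), robot_in(rmC)} ⊆ S  — applicable
  S \ del = {carry(b1,right), robot_in(rmC)}
  ∪ add   = {carry(b1,right), carry(b2,left), robot_in(rmC)}

== RESULT ==
["carry(b1,right)", "carry(b2,left)", "robot_in(rmC)"]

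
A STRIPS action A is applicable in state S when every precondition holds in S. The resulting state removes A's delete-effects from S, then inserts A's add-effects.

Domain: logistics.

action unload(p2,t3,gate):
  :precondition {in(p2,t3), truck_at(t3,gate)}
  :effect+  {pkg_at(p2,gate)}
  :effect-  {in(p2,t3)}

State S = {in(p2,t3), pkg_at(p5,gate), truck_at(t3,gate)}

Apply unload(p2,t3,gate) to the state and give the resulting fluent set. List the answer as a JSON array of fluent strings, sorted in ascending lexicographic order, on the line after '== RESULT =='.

Progress:
  pre ⊆ S: {in(p2,t3), truck_at(t3,gate)} ⊆ S  — applicable
  S \ del = {pkg_at(p5,gate), truck_at(t3,gate)}
  ∪ add   = {pkg_at(p2,gate), pkg_at(p5,gate), truck_at(t3,gate)}

== RESULT ==
["pkg_at(p2,gate)", "pkg_at(p5,gate)", "truck_at(t3,gate)"]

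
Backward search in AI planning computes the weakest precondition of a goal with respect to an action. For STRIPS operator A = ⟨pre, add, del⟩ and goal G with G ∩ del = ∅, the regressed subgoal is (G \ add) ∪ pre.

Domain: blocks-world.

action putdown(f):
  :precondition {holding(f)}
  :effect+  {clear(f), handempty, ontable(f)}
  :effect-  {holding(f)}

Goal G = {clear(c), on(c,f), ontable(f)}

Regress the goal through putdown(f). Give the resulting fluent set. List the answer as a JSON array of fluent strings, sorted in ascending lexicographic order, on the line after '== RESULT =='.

Regress:
  G ∩ del = {}  (empty — regression defined)
  G \ add = {clear(c), on(c,f), ontable(f)} \ {clear(f), handempty, ontable(f)} = {clear(c), on(c,f)}
  ∪ pre   = {clear(c), on(c,f)} ∪ {holding(f)}
          = {clear(c), holding(f), on(c,f)}

== RESULT ==
["clear(c)", "holding(f)", "on(c,f)"]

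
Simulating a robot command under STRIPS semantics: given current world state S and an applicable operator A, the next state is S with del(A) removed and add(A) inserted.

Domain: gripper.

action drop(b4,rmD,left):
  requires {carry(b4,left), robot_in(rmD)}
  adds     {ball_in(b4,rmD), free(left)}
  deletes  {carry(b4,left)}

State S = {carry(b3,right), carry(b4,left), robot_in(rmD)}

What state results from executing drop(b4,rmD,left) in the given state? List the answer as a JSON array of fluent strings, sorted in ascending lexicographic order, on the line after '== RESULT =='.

Compute (S \ del) ∪ add:
  pre ⊆ S: {carry(b4,left), robot_in(rmD)} ⊆ S  — applicable
  S \ del = {carry(b3,right), robot_in(rmD)}
  ∪ add   = {ball_in(b4,rmD), carry(b3,right), free(left), robot_in(rmD)}

== RESULT ==
["ball_in(b4,rmD)", "carry(b3,right)", "free(left)", "robot_in(rmD)"]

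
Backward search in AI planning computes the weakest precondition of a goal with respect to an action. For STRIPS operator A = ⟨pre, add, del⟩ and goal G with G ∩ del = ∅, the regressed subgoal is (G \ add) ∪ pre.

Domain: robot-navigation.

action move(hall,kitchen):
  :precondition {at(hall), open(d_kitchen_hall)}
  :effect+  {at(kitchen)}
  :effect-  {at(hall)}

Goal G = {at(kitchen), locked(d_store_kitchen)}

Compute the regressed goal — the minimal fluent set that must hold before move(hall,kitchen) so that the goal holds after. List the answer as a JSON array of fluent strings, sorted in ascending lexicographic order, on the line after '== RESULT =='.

Compute (G \ add) ∪ pre:
  G ∩ del = {}  (empty — regression defined)
  G \ add = {at(kitchen), locked(d_store_kitchen)} \ {at(kitchen)} = {locked(d_store_kitchen)}
  ∪ pre   = {locked(d_store_kitchen)} ∪ {at(hall), open(d_kitchen_hall)}
          = {at(hall), locked(d_store_kitchen), open(d_kitchen_hall)}

== RESULT ==
["at(hall)", "locked(d_store_kitchen)", "open(d_kitchen_hall)"]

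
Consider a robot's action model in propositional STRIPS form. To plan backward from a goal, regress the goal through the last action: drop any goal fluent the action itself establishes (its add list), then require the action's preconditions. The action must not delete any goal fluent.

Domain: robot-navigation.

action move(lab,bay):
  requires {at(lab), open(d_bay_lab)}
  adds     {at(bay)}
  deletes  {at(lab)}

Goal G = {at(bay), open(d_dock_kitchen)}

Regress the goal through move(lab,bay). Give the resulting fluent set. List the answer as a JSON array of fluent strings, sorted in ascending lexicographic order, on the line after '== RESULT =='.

Regress:
  G ∩ del = {}  (empty — regression defined)
  G \ add = {at(bay), open(d_dock_kitchen)} \ {at(bay)} = {open(d_dock_kitchen)}
  ∪ pre   = {open(d_dock_kitchen)} ∪ {at(lab), open(d_bay_lab)}
          = {at(lab), open(d_bay_lab), open(d_dock_kitchen)}

== RESULT ==
["at(lab)", "open(d_bay_lab)", "open(d_dock_kitchen)"]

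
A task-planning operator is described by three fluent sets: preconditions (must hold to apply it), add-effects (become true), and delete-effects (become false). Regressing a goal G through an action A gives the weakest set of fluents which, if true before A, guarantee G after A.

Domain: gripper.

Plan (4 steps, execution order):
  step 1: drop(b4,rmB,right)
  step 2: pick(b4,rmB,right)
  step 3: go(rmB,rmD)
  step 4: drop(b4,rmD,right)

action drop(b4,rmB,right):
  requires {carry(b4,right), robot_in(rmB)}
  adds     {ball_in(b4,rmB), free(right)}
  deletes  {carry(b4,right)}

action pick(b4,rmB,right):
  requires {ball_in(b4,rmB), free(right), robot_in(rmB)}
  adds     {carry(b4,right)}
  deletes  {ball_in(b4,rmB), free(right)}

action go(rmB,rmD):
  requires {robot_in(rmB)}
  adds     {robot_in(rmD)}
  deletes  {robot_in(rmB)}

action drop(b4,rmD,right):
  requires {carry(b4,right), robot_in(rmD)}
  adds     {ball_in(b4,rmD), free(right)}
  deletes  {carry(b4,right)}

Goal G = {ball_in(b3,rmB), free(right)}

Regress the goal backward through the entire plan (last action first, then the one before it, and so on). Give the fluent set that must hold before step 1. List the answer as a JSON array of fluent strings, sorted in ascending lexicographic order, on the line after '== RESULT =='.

Work backward from the goal:
  through step 4 (drop(b4,rmD,right)): drop {free(right)}, keep {ball_in(b3,rmB)}, require {carry(b4,right), robot_in(rmD)}
    → {ball_in(b3,rmB), carry(b4,right), robot_in(rmD)}
  through step 3 (go(rmB,rmD)): drop {robot_in(rmD)}, keep {ball_in(b3,rmB), carry(b4,right)}, require {robot_in(rmB)}
    → {ball_in(b3,rmB), carry(b4,right), robot_in(rmB)}
  through step 2 (pick(b4,rmB,right)): drop {carry(b4,right)}, keep {ball_in(b3,rmB), robot_in(rmB)}, require {ball_in(b4,rmB), free(right), robot_in(rmB)}
    → {ball_in(b3,rmB), ball_in(b4,rmB), free(right), robot_in(rmB)}
  through step 1 (drop(b4,rmB,right)): drop {ball_in(b4,rmB), free(right)}, keep {ball_in(b3,rmB), robot_in(rmB)}, require {carry(b4,right), robot_in(rmB)}
    → {ball_in(b3,rmB), carry(b4,right), robot_in(rmB)}

== RESULT ==
["ball_in(b3,rmB)", "carry(b4,right)", "robot_in(rmB)"]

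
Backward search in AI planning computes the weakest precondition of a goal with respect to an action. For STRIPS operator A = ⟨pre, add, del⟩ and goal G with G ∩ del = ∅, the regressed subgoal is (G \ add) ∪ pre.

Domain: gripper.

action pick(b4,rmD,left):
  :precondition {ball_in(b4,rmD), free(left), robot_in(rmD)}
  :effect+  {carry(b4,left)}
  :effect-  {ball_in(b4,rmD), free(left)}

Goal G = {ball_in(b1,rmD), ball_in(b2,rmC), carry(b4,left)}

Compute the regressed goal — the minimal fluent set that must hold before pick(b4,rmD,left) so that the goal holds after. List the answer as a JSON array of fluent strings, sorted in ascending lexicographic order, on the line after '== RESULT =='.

Regress:
  G ∩ del = {}  (empty — regression defined)
  G \ add = {ball_in(b1,rmD), ball_in(b2,rmC), carry(b4,left)} \ {carry(b4,left)} = {ball_in(b1,rmD), ball_in(b2,rmC)}
  ∪ pre   = {ball_in(b1,rmD), ball_in(b2,rmC)} ∪ {ball_in(b4,rmD), free(left), robot_in(rmD)}
          = {ball_in(b1,rmD), ball_in(b2,rmC), ball_in(b4,rmD), free(left), robot_in(rmD)}

== RESULT ==
["ball_in(b1,rmD)", "ball_in(b2,rmC)", "ball_in(b4,rmD)", "free(left)", "robot_in(rmD)"]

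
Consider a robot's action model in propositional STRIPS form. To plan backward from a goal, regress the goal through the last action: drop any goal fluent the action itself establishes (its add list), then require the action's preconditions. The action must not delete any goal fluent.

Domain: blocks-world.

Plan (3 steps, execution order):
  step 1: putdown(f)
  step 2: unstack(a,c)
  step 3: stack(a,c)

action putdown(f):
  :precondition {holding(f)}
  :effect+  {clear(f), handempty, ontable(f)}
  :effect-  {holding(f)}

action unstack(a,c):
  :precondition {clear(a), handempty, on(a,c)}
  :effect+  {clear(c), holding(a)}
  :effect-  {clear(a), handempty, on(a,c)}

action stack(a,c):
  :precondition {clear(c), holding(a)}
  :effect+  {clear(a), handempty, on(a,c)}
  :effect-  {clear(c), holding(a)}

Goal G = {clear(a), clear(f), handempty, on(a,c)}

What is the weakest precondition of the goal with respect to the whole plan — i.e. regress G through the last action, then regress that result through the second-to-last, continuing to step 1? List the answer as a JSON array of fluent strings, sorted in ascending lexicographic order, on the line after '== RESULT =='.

Regress step by step:
  through step 3 (stack(a,c)): drop {clear(a), handempty, on(a,c)}, keep {clear(f)}, require {clear(c), holding(a)}
    → {clear(c), clear(f), holding(a)}
  through step 2 (unstack(a,c)): drop {clear(c), holding(a)}, keep {clear(f)}, require {clear(a), handempty, on(a,c)}
    → {clear(a), clear(f), handempty, on(a,c)}
  through step 1 (putdown(f)): drop {clear(f), handempty}, keep {clear(a), on(a,c)}, require {holding(f)}
    → {clear(a), holding(f), on(a,c)}

== RESULT ==
["clear(a)", "holding(f)", "on(a,c)"]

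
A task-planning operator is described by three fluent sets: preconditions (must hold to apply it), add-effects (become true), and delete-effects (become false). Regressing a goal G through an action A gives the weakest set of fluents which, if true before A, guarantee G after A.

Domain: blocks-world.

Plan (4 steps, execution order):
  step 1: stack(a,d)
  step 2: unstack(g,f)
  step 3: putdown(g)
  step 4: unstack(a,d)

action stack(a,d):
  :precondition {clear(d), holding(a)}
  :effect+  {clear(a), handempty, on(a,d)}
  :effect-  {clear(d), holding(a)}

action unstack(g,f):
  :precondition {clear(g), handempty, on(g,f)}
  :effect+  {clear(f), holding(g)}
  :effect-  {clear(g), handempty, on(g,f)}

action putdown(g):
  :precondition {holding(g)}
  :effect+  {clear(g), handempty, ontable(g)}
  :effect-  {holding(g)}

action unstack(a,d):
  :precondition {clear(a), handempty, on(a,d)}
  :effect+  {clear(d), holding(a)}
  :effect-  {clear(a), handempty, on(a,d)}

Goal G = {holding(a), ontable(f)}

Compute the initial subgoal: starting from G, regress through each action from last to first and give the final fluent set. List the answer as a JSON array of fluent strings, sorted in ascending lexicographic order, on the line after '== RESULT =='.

Work backward from the goal:
  through step 4 (unstack(a,d)): drop {holding(a)}, keep {ontable(f)}, require {clear(a), handempty, on(a,d)}
    → {clear(a), handempty, on(a,d), ontable(f)}
  through step 3 (putdown(g)): drop {handempty}, keep {clear(a), on(a,d), ontable(f)}, require {holding(g)}
    → {clear(a), holding(g), on(a,d), ontable(f)}
  through step 2 (unstack(g,f)): drop {holding(g)}, keep {clear(a), on(a,d), ontable(f)}, require {clear(g), handempty, on(g,f)}
    → {clear(a), clear(g), handempty, on(a,d), on(g,f), ontable(f)}
  through step 1 (stack(a,d)): drop {clear(a), handempty, on(a,d)}, keep {clear(g), on(g,f), ontable(f)}, require {clear(d), holding(a)}
    → {clear(d), clear(g), holding(a), on(g,f), ontable(f)}

== RESULT ==
["clear(d)", "clear(g)", "holding(a)", "on(g,f)", "ontable(f)"]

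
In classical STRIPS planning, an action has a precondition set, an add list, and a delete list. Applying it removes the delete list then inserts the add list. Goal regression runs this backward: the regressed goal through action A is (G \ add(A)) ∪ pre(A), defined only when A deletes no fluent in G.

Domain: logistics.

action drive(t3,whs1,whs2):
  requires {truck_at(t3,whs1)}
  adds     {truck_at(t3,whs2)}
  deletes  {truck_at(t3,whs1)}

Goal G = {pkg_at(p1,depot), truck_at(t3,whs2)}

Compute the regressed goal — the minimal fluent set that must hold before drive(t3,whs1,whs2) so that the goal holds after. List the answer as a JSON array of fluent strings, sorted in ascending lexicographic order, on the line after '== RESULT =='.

Compute (G \ add) ∪ pre:
  G ∩ del = {}  (empty — regression defined)
  G \ add = {pkg_at(p1,depot), truck_at(t3,whs2)} \ {truck_at(t3,whs2)} = {pkg_at(p1,depot)}
  ∪ pre   = {pkg_at(p1,depot)} ∪ {truck_at(t3,whs1)}
          = {pkg_at(p1,depot), truck_at(t3,whs1)}

== RESULT ==
["pkg_at(p1,depot)", "truck_at(t3,whs1)"]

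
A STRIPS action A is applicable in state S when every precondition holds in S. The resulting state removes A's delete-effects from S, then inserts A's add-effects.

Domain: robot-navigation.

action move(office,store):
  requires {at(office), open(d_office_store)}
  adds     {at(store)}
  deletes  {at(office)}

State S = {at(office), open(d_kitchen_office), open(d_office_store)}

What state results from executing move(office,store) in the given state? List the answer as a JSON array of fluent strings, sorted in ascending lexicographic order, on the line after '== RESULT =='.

Compute (S \ del) ∪ add:
  pre ⊆ S: {at(office), open(d_office_store)} ⊆ S  — applicable
  S \ del = {open(d_kitchen_office), open(d_office_store)}
  ∪ add   = {at(store), open(d_kitchen_office), open(d_office_store)}

== RESULT ==
["at(store)", "open(d_kitchen_office)", "open(d_office_store)"]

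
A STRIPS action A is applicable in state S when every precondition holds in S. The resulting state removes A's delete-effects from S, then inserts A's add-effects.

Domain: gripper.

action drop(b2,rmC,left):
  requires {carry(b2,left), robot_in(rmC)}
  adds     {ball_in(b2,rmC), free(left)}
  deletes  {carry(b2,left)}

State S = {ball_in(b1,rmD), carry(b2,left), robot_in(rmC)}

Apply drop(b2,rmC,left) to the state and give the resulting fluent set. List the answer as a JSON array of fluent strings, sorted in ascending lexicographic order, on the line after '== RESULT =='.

Progress:
  pre ⊆ S: {carry(b2,left), robot_in(rmC)} ⊆ S  — applicable
  S \ del = {ball_in(b1,rmD), robot_in(rmC)}
  ∪ add   = {ball_in(b1,rmD), ball_in(b2,rmC), free(left), robot_in(rmC)}

== RESULT ==
["ball_in(b1,rmD)", "ball_in(b2,rmC)", "free(left)", "robot_in(rmC)"]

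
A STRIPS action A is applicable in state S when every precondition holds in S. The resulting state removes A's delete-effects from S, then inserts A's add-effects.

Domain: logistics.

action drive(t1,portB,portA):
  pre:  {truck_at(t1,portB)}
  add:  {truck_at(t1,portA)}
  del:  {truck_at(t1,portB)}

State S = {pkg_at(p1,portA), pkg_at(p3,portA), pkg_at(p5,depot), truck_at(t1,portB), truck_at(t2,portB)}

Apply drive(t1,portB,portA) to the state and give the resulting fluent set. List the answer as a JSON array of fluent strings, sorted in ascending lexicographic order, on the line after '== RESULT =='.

Compute (S \ del) ∪ add:
  pre ⊆ S: {truck_at(t1,portB)} ⊆ S  — applicable
  S \ del = {pkg_at(p1,portA), pkg_at(p3,portA), pkg_at(p5,depot), truck_at(t2,portB)}
  ∪ add   = {pkg_at(p1,portA), pkg_at(p3,portA), pkg_at(p5,depot), truck_at(t1,portA), truck_at(t2,portB)}

== RESULT ==
["pkg_at(p1,portA)", "pkg_at(p3,portA)", "pkg_at(p5,depot)", "truck_at(t1,portA)", "truck_at(t2,portB)"]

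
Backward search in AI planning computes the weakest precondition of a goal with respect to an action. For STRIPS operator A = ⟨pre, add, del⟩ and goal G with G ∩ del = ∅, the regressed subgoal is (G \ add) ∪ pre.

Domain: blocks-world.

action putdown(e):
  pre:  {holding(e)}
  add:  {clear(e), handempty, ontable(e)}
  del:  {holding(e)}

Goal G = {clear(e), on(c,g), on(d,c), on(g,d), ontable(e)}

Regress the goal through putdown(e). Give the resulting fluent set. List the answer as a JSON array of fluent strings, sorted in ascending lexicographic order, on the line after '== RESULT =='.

Regress:
  G ∩ del = {}  (empty — regression defined)
  G \ add = {clear(e), on(c,g), on(d,c), on(g,d), ontable(e)} \ {clear(e), handempty, ontable(e)} = {on(c,g), on(d,c), on(g,d)}
  ∪ pre   = {on(c,g), on(d,c), on(g,d)} ∪ {holding(e)}
          = {holding(e), on(c,g), on(d,c), on(g,d)}

== RESULT ==
["holding(e)", "on(c,g)", "on(d,c)", "on(g,d)"]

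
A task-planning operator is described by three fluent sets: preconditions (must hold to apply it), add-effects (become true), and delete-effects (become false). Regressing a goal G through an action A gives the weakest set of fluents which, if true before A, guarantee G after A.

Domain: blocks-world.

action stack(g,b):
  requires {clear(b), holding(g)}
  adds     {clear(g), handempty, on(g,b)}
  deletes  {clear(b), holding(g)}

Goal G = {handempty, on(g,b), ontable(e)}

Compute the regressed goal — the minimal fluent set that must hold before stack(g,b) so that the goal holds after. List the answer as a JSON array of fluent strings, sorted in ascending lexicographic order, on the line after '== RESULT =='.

Compute (G \ add) ∪ pre:
  G ∩ del = {}  (empty — regression defined)
  G \ add = {handempty, on(g,b), ontable(e)} \ {clear(g), handempty, on(g,b)} = {ontable(e)}
  ∪ pre   = {ontable(e)} ∪ {clear(b), holding(g)}
          = {clear(b), holding(g), ontable(e)}

== RESULT ==
["clear(b)", "holding(g)", "ontable(e)"]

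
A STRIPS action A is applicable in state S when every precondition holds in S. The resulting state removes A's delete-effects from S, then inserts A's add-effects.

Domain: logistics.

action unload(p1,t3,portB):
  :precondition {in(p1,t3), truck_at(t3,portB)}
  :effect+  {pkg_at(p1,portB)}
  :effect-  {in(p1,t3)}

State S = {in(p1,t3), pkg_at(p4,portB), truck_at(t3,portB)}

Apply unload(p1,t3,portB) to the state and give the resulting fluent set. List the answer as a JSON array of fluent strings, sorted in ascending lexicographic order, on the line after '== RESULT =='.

Progress:
  pre ⊆ S: {in(p1,t3), truck_at(t3,portB)} ⊆ S  — applicable
  S \ del = {pkg_at(p4,portB), truck_at(t3,portB)}
  ∪ add   = {pkg_at(p1,portB), pkg_at(p4,portB), truck_at(t3,portB)}

== RESULT ==
["pkg_at(p1,portB)", "pkg_at(p4,portB)", "truck_at(t3,portB)"]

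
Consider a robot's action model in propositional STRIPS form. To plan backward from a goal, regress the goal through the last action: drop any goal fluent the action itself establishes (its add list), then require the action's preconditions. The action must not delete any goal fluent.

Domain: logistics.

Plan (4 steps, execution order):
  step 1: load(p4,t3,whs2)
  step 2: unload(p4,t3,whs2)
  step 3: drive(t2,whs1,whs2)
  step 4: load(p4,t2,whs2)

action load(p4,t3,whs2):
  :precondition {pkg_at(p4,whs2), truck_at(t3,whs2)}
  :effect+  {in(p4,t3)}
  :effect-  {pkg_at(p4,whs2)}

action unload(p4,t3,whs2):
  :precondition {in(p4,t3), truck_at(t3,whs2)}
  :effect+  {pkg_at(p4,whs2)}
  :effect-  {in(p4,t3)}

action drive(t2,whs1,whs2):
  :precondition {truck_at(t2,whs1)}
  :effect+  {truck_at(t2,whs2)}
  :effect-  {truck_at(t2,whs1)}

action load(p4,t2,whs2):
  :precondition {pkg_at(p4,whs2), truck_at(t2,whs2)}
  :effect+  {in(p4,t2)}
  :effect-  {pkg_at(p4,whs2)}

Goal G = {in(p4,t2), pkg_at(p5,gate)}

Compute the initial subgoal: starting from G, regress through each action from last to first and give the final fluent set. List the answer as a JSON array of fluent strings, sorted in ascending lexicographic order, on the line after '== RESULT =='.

Regress step by step:
  through step 4 (load(p4,t2,whs2)): drop {in(p4,t2)}, keep {pkg_at(p5,gate)}, require {pkg_at(p4,whs2), truck_at(t2,whs2)}
    → {pkg_at(p4,whs2), pkg_at(p5,gate), truck_at(t2,whs2)}
  through step 3 (drive(t2,whs1,whs2)): drop {truck_at(t2,whs2)}, keep {pkg_at(p4,whs2), pkg_at(p5,gate)}, require {truck_at(t2,whs1)}
    → {pkg_at(p4,whs2), pkg_at(p5,gate), truck_at(t2,whs1)}
  through step 2 (unload(p4,t3,whs2)): drop {pkg_at(p4,whs2)}, keep {pkg_at(p5,gate), truck_at(t2,whs1)}, require {in(p4,t3), truck_at(t3,whs2)}
    → {in(p4,t3), pkg_at(p5,gate), truck_at(t2,whs1), truck_at(t3,whs2)}
  through step 1 (load(p4,t3,whs2)): drop {in(p4,t3)}, keep {pkg_at(p5,gate), truck_at(t2,whs1), truck_at(t3,whs2)}, require {pkg_at(p4,whs2), truck_at(t3,whs2)}
    → {pkg_at(p4,whs2), pkg_at(p5,gate), truck_at(t2,whs1), truck_at(t3,whs2)}

== RESULT ==
["pkg_at(p4,whs2)", "pkg_at(p5,gate)", "truck_at(t2,whs1)", "truck_at(t3,whs2)"]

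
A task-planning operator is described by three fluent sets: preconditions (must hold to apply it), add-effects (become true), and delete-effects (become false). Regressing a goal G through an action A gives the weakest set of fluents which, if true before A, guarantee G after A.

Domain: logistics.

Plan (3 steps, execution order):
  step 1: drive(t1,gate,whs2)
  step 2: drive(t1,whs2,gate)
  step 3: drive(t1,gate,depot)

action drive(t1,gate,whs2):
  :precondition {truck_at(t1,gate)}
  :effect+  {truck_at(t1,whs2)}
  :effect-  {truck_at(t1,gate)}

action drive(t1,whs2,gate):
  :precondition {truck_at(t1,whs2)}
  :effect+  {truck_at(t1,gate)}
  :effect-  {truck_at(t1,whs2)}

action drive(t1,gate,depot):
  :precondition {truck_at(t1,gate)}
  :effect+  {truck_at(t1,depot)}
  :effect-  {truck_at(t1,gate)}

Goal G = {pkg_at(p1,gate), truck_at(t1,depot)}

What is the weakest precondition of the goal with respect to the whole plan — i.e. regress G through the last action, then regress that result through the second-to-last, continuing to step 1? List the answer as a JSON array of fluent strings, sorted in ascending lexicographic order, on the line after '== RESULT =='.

Work backward from the goal:
  through step 3 (drive(t1,gate,depot)): drop {truck_at(t1,depot)}, keep {pkg_at(p1,gate)}, require {truck_at(t1,gate)}
    → {pkg_at(p1,gate), truck_at(t1,gate)}
  through step 2 (drive(t1,whs2,gate)): drop {truck_at(t1,gate)}, keep {pkg_at(p1,gate)}, require {truck_at(t1,whs2)}
    → {pkg_at(p1,gate), truck_at(t1,whs2)}
  through step 1 (drive(t1,gate,whs2)): drop {truck_at(t1,whs2)}, keep {pkg_at(p1,gate)}, require {truck_at(t1,gate)}
    → {pkg_at(p1,gate), truck_at(t1,gate)}

== RESULT ==
["pkg_at(p1,gate)", "truck_at(t1,gate)"]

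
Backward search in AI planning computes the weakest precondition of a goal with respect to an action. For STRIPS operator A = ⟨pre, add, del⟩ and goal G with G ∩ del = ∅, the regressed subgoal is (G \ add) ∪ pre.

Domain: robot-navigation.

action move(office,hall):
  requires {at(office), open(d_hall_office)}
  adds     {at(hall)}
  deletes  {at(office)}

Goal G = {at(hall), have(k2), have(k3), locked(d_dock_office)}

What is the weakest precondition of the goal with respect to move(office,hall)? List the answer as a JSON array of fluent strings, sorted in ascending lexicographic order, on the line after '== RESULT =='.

Regress:
  G ∩ del = {}  (empty — regression defined)
  G \ add = {at(hall), have(k2), have(k3), locked(d_dock_office)} \ {at(hall)} = {have(k2), have(k3), locked(d_dock_office)}
  ∪ pre   = {have(k2), have(k3), locked(d_dock_office)} ∪ {at(office), open(d_hall_office)}
          = {at(office), have(k2), have(k3), locked(d_dock_office), open(d_hall_office)}

== RESULT ==
["at(office)", "have(k2)", "have(k3)", "locked(d_dock_office)", "open(d_hall_office)"]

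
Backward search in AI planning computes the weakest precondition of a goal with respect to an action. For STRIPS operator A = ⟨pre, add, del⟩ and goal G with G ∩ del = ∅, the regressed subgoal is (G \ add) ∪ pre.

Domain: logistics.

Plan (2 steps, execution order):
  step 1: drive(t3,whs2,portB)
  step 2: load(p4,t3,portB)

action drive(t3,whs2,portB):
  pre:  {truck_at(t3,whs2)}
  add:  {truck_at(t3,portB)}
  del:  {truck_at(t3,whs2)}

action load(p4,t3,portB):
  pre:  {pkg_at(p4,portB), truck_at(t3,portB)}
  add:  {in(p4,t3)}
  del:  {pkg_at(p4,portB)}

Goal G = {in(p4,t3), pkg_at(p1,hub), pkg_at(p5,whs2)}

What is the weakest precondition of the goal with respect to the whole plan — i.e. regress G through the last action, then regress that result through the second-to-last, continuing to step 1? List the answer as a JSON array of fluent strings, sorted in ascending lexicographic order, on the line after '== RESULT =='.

Work backward from the goal:
  through step 2 (load(p4,t3,portB)): drop {in(p4,t3)}, keep {pkg_at(p1,hub), pkg_at(p5,whs2)}, require {pkg_at(p4,portB), truck_at(t3,portB)}
    → {pkg_at(p1,hub), pkg_at(p4,portB), pkg_at(p5,whs2), truck_at(t3,portB)}
  through step 1 (drive(t3,whs2,portB)): drop {truck_at(t3,portB)}, keep {pkg_at(p1,hub), pkg_at(p4,portB), pkg_at(p5,whs2)}, require {truck_at(t3,whs2)}
    → {pkg_at(p1,hub), pkg_at(p4,portB), pkg_at(p5,whs2), truck_at(t3,whs2)}

== RESULT ==
["pkg_at(p1,hub)", "pkg_at(p4,portB)", "pkg_at(p5,whs2)", "truck_at(t3,whs2)"]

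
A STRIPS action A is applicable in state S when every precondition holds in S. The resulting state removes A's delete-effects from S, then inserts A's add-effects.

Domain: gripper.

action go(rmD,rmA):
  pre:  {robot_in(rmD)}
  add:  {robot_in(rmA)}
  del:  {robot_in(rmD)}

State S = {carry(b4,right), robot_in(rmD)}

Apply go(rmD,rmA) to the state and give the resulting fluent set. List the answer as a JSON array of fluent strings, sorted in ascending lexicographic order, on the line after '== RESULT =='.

Compute (S \ del) ∪ add:
  pre ⊆ S: {robot_in(rmD)} ⊆ S  — applicable
  S \ del = {carry(b4,right)}
  ∪ add   = {carry(b4,right), robot_in(rmA)}

== RESULT ==
["carry(b4,right)", "robot_in(rmA)"]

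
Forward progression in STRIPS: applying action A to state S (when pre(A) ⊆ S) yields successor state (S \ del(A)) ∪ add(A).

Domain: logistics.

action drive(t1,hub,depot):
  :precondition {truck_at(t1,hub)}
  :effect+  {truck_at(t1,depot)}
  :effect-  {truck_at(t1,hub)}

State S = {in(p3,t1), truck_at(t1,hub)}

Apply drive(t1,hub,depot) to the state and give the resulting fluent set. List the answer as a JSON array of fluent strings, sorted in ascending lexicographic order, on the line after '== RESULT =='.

Compute (S \ del) ∪ add:
  pre ⊆ S: {truck_at(t1,hub)} ⊆ S  — applicable
  S \ del = {in(p3,t1)}
  ∪ add   = {in(p3,t1), truck_at(t1,depot)}

== RESULT ==
["in(p3,t1)", "truck_at(t1,depot)"]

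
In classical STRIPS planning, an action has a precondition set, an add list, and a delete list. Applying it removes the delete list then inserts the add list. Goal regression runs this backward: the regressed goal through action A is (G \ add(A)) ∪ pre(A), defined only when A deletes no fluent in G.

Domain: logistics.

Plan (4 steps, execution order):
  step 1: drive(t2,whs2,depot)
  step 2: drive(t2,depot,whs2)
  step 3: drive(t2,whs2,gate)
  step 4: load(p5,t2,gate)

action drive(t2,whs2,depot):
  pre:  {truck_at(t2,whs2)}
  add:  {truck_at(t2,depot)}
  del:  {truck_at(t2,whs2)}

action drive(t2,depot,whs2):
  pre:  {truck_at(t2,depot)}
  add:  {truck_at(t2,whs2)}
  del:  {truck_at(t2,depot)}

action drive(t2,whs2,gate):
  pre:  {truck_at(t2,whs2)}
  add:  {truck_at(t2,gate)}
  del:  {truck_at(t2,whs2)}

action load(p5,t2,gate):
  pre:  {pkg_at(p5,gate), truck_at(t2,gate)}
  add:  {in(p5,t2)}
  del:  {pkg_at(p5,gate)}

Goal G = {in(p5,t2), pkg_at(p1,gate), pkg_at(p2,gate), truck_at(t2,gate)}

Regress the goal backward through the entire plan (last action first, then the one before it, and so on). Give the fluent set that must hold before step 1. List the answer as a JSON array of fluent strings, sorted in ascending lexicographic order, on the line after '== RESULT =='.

Work backward from the goal:
  through step 4 (load(p5,t2,gate)): drop {in(p5,t2)}, keep {pkg_at(p1,gate), pkg_at(p2,gate), truck_at(t2,gate)}, require {pkg_at(p5,gate), truck_at(t2,gate)}
    → {pkg_at(p1,gate), pkg_at(p2,gate), pkg_at(p5,gate), truck_at(t2,gate)}
  through step 3 (drive(t2,whs2,gate)): drop {truck_at(t2,gate)}, keep {pkg_at(p1,gate), pkg_at(p2,gate), pkg_at(p5,gate)}, require {truck_at(t2,whs2)}
    → {pkg_at(p1,gate), pkg_at(p2,gate), pkg_at(p5,gate), truck_at(t2,whs2)}
  through step 2 (drive(t2,depot,whs2)): drop {truck_at(t2,whs2)}, keep {pkg_at(p1,gate), pkg_at(p2,gate), pkg_at(p5,gate)}, require {truck_at(t2,depot)}
    → {pkg_at(p1,gate), pkg_at(p2,gate), pkg_at(p5,gate), truck_at(t2,depot)}
  through step 1 (drive(t2,whs2,depot)): drop {truck_at(t2,depot)}, keep {pkg_at(p1,gate), pkg_at(p2,gate), pkg_at(p5,gate)}, require {truck_at(t2,whs2)}
    → {pkg_at(p1,gate), pkg_at(p2,gate), pkg_at(p5,gate), truck_at(t2,whs2)}

== RESULT ==
["pkg_at(p1,gate)", "pkg_at(p2,gate)", "pkg_at(p5,gate)", "truck_at(t2,whs2)"]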